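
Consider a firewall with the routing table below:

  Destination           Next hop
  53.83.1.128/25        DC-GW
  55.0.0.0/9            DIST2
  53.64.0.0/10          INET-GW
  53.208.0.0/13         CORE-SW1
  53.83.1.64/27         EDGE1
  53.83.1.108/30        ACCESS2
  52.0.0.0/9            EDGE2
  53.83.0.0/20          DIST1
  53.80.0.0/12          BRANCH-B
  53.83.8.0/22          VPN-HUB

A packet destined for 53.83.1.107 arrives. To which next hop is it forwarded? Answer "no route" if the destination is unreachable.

DIST1

Routes whose prefix contains 53.83.1.107:
  53.64.0.0/10 (53.64.0.0 - 53.127.255.255) -> INET-GW
  53.80.0.0/12 (53.80.0.0 - 53.95.255.255) -> BRANCH-B
  53.83.0.0/20 (53.83.0.0 - 53.83.15.255) -> DIST1
More-specific entries that do NOT match:
  53.83.1.108/30 (53.83.1.108 - 53.83.1.111) does not contain 53.83.1.107
  53.83.1.64/27 (53.83.1.64 - 53.83.1.95) does not contain 53.83.1.107
  53.83.1.128/25 (53.83.1.128 - 53.83.1.255) does not contain 53.83.1.107
  53.83.8.0/22 (53.83.8.0 - 53.83.11.255) does not contain 53.83.1.107
Longest matching prefix is /20 -> next hop DIST1.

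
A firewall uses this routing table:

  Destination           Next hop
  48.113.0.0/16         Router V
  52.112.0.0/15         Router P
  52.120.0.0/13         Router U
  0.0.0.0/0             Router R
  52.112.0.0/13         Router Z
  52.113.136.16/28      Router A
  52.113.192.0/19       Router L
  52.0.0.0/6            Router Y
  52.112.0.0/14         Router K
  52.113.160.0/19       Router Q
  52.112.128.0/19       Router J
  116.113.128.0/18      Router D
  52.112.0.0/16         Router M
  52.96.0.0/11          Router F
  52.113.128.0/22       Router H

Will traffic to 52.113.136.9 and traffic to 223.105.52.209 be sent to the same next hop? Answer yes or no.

no

52.113.136.9: longest match 52.112.0.0/15 -> Router P
223.105.52.209: longest match 0.0.0.0/0 -> Router R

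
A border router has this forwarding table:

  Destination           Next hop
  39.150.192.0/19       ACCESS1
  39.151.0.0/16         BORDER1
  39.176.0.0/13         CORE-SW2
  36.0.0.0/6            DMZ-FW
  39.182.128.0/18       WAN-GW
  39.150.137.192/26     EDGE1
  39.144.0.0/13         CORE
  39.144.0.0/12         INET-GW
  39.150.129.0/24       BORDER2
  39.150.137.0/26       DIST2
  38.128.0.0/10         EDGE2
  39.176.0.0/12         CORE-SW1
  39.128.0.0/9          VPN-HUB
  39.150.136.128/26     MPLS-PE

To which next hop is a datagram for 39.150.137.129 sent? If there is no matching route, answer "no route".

Routes whose prefix contains 39.150.137.129:
  36.0.0.0/6 (36.0.0.0 - 39.255.255.255) -> DMZ-FW
  39.128.0.0/9 (39.128.0.0 - 39.255.255.255) -> VPN-HUB
  39.144.0.0/12 (39.144.0.0 - 39.159.255.255) -> INET-GW
  39.144.0.0/13 (39.144.0.0 - 39.151.255.255) -> CORE
More-specific entries that do NOT match:
  39.150.137.192/26 (39.150.137.192 - 39.150.137.255) does not contain 39.150.137.129
  39.150.137.0/26 (39.150.137.0 - 39.150.137.63) does not contain 39.150.137.129
  39.150.136.128/26 (39.150.136.128 - 39.150.136.191) does not contain 39.150.137.129
  39.150.129.0/24 (39.150.129.0 - 39.150.129.255) does not contain 39.150.137.129
  39.150.192.0/19 (39.150.192.0 - 39.150.223.255) does not contain 39.150.137.129
  39.182.128.0/18 (39.182.128.0 - 39.182.191.255) does not contain 39.150.137.129
  39.151.0.0/16 (39.151.0.0 - 39.151.255.255) does not contain 39.150.137.129
Longest matching prefix is /13 -> next hop CORE.

CORE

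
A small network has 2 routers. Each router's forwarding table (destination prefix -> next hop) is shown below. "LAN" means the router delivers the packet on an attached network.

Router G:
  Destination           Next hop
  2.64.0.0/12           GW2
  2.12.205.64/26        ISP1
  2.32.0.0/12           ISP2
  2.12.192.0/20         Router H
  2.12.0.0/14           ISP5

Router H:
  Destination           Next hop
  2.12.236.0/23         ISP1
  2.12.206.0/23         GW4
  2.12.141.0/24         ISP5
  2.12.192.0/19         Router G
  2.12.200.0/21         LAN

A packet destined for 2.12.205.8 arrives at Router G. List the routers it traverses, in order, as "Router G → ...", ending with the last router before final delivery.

At Router G: longest match for 2.12.205.8 is 2.12.192.0/20 -> Router H
At Router H: longest match for 2.12.205.8 is 2.12.200.0/21 -> LAN

Router G → Router H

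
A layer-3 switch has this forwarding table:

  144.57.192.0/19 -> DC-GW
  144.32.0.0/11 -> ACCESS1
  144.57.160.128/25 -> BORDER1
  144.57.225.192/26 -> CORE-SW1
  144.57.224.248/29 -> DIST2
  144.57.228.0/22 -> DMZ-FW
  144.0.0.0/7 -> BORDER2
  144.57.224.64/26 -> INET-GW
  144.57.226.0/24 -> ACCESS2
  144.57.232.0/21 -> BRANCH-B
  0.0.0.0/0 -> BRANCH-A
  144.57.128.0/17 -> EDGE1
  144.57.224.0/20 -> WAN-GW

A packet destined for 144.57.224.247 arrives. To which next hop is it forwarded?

Routes whose prefix contains 144.57.224.247:
  0.0.0.0/0 (default, matches everything) -> BRANCH-A
  144.0.0.0/7 (144.0.0.0 - 145.255.255.255) -> BORDER2
  144.32.0.0/11 (144.32.0.0 - 144.63.255.255) -> ACCESS1
  144.57.128.0/17 (144.57.128.0 - 144.57.255.255) -> EDGE1
  144.57.224.0/20 (144.57.224.0 - 144.57.239.255) -> WAN-GW
More-specific entries that do NOT match:
  144.57.224.248/29 (144.57.224.248 - 144.57.224.255) does not contain 144.57.224.247
  144.57.225.192/26 (144.57.225.192 - 144.57.225.255) does not contain 144.57.224.247
  144.57.224.64/26 (144.57.224.64 - 144.57.224.127) does not contain 144.57.224.247
  144.57.160.128/25 (144.57.160.128 - 144.57.160.255) does not contain 144.57.224.247
  144.57.226.0/24 (144.57.226.0 - 144.57.226.255) does not contain 144.57.224.247
  144.57.228.0/22 (144.57.228.0 - 144.57.231.255) does not contain 144.57.224.247
  144.57.232.0/21 (144.57.232.0 - 144.57.239.255) does not contain 144.57.224.247
Longest matching prefix is /20 -> next hop WAN-GW.

WAN-GW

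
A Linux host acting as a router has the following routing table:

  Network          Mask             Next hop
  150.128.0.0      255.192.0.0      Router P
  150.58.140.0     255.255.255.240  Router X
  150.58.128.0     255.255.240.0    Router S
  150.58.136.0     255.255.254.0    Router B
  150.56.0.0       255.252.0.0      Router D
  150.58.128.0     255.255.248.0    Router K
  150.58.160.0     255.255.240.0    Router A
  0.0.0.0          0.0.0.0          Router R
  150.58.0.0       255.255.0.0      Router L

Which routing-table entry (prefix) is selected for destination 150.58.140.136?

Entries matching 150.58.140.136:
  0.0.0.0/0 (default, matches everything)
  150.56.0.0/14 (150.56.0.0 - 150.59.255.255)
  150.58.0.0/16 (150.58.0.0 - 150.58.255.255)
  150.58.128.0/20 (150.58.128.0 - 150.58.143.255)
Most specific is 150.58.128.0/20.

150.58.128.0/20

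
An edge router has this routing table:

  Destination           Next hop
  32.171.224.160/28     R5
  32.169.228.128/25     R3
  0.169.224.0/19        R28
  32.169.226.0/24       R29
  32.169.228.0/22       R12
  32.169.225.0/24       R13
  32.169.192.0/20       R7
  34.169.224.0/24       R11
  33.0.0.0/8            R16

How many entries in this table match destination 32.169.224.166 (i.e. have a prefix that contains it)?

0

No listed prefix contains 32.169.224.166.
Total matching entries: 0.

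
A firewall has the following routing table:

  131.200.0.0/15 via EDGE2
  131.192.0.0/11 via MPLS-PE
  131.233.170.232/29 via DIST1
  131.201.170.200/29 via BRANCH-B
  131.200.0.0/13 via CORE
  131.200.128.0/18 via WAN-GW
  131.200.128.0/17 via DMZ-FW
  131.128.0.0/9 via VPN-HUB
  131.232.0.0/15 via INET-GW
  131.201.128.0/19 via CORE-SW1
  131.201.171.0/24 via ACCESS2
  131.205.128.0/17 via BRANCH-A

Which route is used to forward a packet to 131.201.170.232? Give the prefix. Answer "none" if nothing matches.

Entries matching 131.201.170.232:
  131.128.0.0/9 (131.128.0.0 - 131.255.255.255)
  131.192.0.0/11 (131.192.0.0 - 131.223.255.255)
  131.200.0.0/13 (131.200.0.0 - 131.207.255.255)
  131.200.0.0/15 (131.200.0.0 - 131.201.255.255)
Most specific is 131.200.0.0/15.

131.200.0.0/15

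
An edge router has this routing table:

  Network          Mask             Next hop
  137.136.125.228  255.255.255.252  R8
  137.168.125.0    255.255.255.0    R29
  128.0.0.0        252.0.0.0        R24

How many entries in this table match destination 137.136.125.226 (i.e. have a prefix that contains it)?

0

No listed prefix contains 137.136.125.226.
Total matching entries: 0.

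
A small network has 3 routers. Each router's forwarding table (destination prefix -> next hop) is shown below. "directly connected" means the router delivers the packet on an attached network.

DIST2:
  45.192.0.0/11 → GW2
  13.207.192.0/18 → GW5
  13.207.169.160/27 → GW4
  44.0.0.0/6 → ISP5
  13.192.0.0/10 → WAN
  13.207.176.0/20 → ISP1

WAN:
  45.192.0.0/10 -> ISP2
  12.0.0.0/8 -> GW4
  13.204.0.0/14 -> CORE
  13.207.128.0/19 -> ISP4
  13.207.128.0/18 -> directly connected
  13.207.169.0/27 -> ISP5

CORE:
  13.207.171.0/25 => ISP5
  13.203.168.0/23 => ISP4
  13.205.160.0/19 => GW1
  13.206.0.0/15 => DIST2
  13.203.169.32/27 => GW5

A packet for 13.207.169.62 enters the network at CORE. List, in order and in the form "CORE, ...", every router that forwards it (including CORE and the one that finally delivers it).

CORE, DIST2, WAN

At CORE: longest match for 13.207.169.62 is 13.206.0.0/15 -> DIST2
At DIST2: longest match for 13.207.169.62 is 13.192.0.0/10 -> WAN
At WAN: longest match for 13.207.169.62 is 13.207.128.0/18 -> directly connected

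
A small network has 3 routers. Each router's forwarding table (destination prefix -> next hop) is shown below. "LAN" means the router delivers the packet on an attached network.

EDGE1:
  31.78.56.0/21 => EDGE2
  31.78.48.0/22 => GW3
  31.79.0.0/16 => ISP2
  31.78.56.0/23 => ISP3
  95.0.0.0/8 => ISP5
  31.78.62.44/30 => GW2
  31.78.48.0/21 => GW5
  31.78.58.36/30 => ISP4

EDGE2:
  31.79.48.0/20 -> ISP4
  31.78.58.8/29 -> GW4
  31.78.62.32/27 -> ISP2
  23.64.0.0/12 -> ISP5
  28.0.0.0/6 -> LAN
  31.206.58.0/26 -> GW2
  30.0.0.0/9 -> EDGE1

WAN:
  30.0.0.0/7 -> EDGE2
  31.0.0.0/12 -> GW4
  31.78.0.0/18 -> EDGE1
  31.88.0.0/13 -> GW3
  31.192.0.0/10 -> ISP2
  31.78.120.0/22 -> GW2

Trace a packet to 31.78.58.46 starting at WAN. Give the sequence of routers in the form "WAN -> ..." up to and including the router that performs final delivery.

At WAN: longest match for 31.78.58.46 is 31.78.0.0/18 -> EDGE1
At EDGE1: longest match for 31.78.58.46 is 31.78.56.0/21 -> EDGE2
At EDGE2: longest match for 31.78.58.46 is 28.0.0.0/6 -> LAN

WAN -> EDGE1 -> EDGE2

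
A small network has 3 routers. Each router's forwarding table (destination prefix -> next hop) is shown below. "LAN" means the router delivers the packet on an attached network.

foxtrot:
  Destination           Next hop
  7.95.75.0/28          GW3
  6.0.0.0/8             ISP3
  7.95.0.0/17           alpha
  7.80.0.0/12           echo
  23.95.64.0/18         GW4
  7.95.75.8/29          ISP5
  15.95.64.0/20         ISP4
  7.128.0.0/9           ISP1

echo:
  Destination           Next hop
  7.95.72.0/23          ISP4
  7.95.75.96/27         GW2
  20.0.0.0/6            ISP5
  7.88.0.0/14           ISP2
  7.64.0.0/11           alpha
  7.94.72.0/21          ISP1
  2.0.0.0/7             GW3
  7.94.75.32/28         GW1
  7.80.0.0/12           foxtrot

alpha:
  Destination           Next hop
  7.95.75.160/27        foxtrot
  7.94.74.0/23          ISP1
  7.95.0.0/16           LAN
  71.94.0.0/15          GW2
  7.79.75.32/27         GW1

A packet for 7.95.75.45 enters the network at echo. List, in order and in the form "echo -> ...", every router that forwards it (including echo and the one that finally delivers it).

echo -> foxtrot -> alpha

At echo: longest match for 7.95.75.45 is 7.80.0.0/12 -> foxtrot
At foxtrot: longest match for 7.95.75.45 is 7.95.0.0/17 -> alpha
At alpha: longest match for 7.95.75.45 is 7.95.0.0/16 -> LAN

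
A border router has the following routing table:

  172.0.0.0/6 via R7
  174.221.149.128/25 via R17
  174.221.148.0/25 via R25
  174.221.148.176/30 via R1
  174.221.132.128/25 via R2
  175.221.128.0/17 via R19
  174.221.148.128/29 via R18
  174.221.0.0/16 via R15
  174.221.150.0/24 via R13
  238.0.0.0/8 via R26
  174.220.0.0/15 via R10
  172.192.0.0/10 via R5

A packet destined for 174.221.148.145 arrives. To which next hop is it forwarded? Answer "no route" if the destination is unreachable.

R15

Routes whose prefix contains 174.221.148.145:
  172.0.0.0/6 (172.0.0.0 - 175.255.255.255) -> R7
  174.220.0.0/15 (174.220.0.0 - 174.221.255.255) -> R10
  174.221.0.0/16 (174.221.0.0 - 174.221.255.255) -> R15
More-specific entries that do NOT match:
  174.221.148.176/30 (174.221.148.176 - 174.221.148.179) does not contain 174.221.148.145
  174.221.148.128/29 (174.221.148.128 - 174.221.148.135) does not contain 174.221.148.145
  174.221.149.128/25 (174.221.149.128 - 174.221.149.255) does not contain 174.221.148.145
  174.221.148.0/25 (174.221.148.0 - 174.221.148.127) does not contain 174.221.148.145
  174.221.132.128/25 (174.221.132.128 - 174.221.132.255) does not contain 174.221.148.145
  174.221.150.0/24 (174.221.150.0 - 174.221.150.255) does not contain 174.221.148.145
  175.221.128.0/17 (175.221.128.0 - 175.221.255.255) does not contain 174.221.148.145
Longest matching prefix is /16 -> next hop R15.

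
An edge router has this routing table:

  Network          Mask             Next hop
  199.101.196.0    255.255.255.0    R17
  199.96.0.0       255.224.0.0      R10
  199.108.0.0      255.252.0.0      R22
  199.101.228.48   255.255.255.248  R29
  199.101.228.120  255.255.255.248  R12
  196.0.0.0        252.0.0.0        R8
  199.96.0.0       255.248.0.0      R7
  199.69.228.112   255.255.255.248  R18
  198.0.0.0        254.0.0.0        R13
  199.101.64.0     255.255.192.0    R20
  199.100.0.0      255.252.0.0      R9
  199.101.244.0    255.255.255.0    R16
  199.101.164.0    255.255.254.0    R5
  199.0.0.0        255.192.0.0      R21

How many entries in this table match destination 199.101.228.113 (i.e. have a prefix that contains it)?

5

Prefixes containing 199.101.228.113:
  196.0.0.0/6 (196.0.0.0 - 199.255.255.255)
  198.0.0.0/7 (198.0.0.0 - 199.255.255.255)
  199.96.0.0/11 (199.96.0.0 - 199.127.255.255)
  199.96.0.0/13 (199.96.0.0 - 199.103.255.255)
  199.100.0.0/14 (199.100.0.0 - 199.103.255.255)
Total matching entries: 5.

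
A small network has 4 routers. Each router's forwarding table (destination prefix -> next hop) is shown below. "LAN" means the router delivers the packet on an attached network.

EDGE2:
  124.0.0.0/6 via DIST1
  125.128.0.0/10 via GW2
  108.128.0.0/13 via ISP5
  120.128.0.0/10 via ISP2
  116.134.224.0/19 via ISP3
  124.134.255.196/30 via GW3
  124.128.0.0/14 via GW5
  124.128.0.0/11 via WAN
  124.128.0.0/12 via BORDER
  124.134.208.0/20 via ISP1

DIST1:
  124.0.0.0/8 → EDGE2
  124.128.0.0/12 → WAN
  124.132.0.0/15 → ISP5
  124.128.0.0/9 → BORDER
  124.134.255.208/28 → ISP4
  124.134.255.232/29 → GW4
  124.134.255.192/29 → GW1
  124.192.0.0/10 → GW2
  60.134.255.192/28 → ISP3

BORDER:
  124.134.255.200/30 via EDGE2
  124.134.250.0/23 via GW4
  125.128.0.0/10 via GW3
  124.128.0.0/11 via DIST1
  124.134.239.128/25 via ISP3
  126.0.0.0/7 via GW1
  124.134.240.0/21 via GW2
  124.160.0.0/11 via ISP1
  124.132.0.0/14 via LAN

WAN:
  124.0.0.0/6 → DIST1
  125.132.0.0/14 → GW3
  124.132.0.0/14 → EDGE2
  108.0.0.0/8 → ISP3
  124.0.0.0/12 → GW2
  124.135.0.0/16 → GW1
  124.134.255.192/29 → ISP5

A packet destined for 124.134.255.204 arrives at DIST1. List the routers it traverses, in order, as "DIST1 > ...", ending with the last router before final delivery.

DIST1 > WAN > EDGE2 > BORDER

At DIST1: longest match for 124.134.255.204 is 124.128.0.0/12 -> WAN
At WAN: longest match for 124.134.255.204 is 124.132.0.0/14 -> EDGE2
At EDGE2: longest match for 124.134.255.204 is 124.128.0.0/12 -> BORDER
At BORDER: longest match for 124.134.255.204 is 124.132.0.0/14 -> LAN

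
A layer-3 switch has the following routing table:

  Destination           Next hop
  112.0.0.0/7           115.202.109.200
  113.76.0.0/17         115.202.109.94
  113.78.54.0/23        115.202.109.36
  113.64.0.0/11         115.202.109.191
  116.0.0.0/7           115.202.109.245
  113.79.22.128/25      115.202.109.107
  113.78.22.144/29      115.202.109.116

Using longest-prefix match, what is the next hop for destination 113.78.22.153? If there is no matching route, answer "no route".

Routes whose prefix contains 113.78.22.153:
  112.0.0.0/7 (112.0.0.0 - 113.255.255.255) -> 115.202.109.200
  113.64.0.0/11 (113.64.0.0 - 113.95.255.255) -> 115.202.109.191
More-specific entries that do NOT match:
  113.78.22.144/29 (113.78.22.144 - 113.78.22.151) does not contain 113.78.22.153
  113.79.22.128/25 (113.79.22.128 - 113.79.22.255) does not contain 113.78.22.153
  113.78.54.0/23 (113.78.54.0 - 113.78.55.255) does not contain 113.78.22.153
  113.76.0.0/17 (113.76.0.0 - 113.76.127.255) does not contain 113.78.22.153
Longest matching prefix is /11 -> next hop 115.202.109.191.

115.202.109.191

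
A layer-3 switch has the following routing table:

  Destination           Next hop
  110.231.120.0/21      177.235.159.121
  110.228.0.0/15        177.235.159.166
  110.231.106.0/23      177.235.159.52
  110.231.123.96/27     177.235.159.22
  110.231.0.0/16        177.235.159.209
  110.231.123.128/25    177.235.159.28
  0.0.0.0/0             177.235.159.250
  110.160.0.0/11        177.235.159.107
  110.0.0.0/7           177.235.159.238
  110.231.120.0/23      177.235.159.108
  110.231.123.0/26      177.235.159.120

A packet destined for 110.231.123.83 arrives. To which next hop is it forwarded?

Routes whose prefix contains 110.231.123.83:
  0.0.0.0/0 (default, matches everything) -> 177.235.159.250
  110.0.0.0/7 (110.0.0.0 - 111.255.255.255) -> 177.235.159.238
  110.231.0.0/16 (110.231.0.0 - 110.231.255.255) -> 177.235.159.209
  110.231.120.0/21 (110.231.120.0 - 110.231.127.255) -> 177.235.159.121
More-specific entries that do NOT match:
  110.231.123.96/27 (110.231.123.96 - 110.231.123.127) does not contain 110.231.123.83
  110.231.123.0/26 (110.231.123.0 - 110.231.123.63) does not contain 110.231.123.83
  110.231.123.128/25 (110.231.123.128 - 110.231.123.255) does not contain 110.231.123.83
  110.231.106.0/23 (110.231.106.0 - 110.231.107.255) does not contain 110.231.123.83
  110.231.120.0/23 (110.231.120.0 - 110.231.121.255) does not contain 110.231.123.83
Longest matching prefix is /21 -> next hop 177.235.159.121.

177.235.159.121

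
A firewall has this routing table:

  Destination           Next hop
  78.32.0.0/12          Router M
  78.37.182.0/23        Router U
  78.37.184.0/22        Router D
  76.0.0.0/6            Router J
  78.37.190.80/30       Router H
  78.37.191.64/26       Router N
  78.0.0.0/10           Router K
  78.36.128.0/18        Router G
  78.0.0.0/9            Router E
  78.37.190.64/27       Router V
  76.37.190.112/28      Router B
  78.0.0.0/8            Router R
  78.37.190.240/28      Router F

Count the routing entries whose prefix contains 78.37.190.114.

5

Prefixes containing 78.37.190.114:
  76.0.0.0/6 (76.0.0.0 - 79.255.255.255)
  78.0.0.0/8 (78.0.0.0 - 78.255.255.255)
  78.0.0.0/9 (78.0.0.0 - 78.127.255.255)
  78.0.0.0/10 (78.0.0.0 - 78.63.255.255)
  78.32.0.0/12 (78.32.0.0 - 78.47.255.255)
Total matching entries: 5.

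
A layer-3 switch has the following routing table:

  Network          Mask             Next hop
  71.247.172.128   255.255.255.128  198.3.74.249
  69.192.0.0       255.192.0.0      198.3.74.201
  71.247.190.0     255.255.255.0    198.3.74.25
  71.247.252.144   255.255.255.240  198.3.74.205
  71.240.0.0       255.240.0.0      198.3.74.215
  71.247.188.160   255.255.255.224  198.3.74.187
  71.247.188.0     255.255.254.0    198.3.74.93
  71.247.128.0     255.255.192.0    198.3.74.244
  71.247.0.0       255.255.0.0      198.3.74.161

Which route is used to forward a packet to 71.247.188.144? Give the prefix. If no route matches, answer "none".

71.247.188.0/23

Entries matching 71.247.188.144:
  71.240.0.0/12 (71.240.0.0 - 71.255.255.255)
  71.247.0.0/16 (71.247.0.0 - 71.247.255.255)
  71.247.128.0/18 (71.247.128.0 - 71.247.191.255)
  71.247.188.0/23 (71.247.188.0 - 71.247.189.255)
Most specific is 71.247.188.0/23.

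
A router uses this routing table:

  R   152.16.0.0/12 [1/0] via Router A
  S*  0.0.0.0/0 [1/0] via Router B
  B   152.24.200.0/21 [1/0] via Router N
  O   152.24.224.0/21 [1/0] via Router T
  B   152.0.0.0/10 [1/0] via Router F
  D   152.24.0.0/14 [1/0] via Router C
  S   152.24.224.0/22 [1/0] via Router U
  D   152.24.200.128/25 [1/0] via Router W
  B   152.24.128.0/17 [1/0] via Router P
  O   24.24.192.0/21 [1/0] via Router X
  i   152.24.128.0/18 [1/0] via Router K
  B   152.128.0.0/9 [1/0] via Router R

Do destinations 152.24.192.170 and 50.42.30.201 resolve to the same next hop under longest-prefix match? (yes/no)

152.24.192.170: longest match 152.24.128.0/17 -> Router P
50.42.30.201: longest match 0.0.0.0/0 -> Router B

no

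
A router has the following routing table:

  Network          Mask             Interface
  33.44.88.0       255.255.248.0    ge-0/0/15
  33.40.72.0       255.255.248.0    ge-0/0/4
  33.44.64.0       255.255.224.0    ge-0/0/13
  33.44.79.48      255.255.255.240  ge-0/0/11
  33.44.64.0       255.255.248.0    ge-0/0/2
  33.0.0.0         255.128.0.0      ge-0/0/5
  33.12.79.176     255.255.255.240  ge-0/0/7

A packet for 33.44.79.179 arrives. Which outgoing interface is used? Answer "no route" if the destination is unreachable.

Routes whose prefix contains 33.44.79.179:
  33.0.0.0/9 (33.0.0.0 - 33.127.255.255) -> ge-0/0/5
  33.44.64.0/19 (33.44.64.0 - 33.44.95.255) -> ge-0/0/13
More-specific entries that do NOT match:
  33.44.79.48/28 (33.44.79.48 - 33.44.79.63) does not contain 33.44.79.179
  33.12.79.176/28 (33.12.79.176 - 33.12.79.191) does not contain 33.44.79.179
  33.44.88.0/21 (33.44.88.0 - 33.44.95.255) does not contain 33.44.79.179
  33.40.72.0/21 (33.40.72.0 - 33.40.79.255) does not contain 33.44.79.179
  33.44.64.0/21 (33.44.64.0 - 33.44.71.255) does not contain 33.44.79.179
Longest matching prefix is /19 -> interface ge-0/0/13.

ge-0/0/13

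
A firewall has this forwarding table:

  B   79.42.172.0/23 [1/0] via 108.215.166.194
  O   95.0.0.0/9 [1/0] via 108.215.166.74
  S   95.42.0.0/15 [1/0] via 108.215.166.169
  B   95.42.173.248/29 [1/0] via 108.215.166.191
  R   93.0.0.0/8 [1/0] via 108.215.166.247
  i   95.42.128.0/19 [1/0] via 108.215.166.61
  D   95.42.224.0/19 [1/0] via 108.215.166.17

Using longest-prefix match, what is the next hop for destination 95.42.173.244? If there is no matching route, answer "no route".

Routes whose prefix contains 95.42.173.244:
  95.0.0.0/9 (95.0.0.0 - 95.127.255.255) -> 108.215.166.74
  95.42.0.0/15 (95.42.0.0 - 95.43.255.255) -> 108.215.166.169
More-specific entries that do NOT match:
  95.42.173.248/29 (95.42.173.248 - 95.42.173.255) does not contain 95.42.173.244
  79.42.172.0/23 (79.42.172.0 - 79.42.173.255) does not contain 95.42.173.244
  95.42.128.0/19 (95.42.128.0 - 95.42.159.255) does not contain 95.42.173.244
  95.42.224.0/19 (95.42.224.0 - 95.42.255.255) does not contain 95.42.173.244
Longest matching prefix is /15 -> next hop 108.215.166.169.

108.215.166.169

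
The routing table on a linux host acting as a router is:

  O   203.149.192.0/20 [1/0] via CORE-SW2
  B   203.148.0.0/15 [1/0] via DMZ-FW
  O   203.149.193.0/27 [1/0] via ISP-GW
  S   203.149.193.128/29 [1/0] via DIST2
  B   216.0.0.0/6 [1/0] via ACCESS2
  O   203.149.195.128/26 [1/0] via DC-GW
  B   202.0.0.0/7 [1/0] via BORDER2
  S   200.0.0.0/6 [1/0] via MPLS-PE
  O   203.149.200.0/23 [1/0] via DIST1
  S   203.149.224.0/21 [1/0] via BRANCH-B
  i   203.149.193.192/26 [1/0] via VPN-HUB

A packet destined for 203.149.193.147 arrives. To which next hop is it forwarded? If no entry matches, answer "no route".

CORE-SW2

Routes whose prefix contains 203.149.193.147:
  200.0.0.0/6 (200.0.0.0 - 203.255.255.255) -> MPLS-PE
  202.0.0.0/7 (202.0.0.0 - 203.255.255.255) -> BORDER2
  203.148.0.0/15 (203.148.0.0 - 203.149.255.255) -> DMZ-FW
  203.149.192.0/20 (203.149.192.0 - 203.149.207.255) -> CORE-SW2
More-specific entries that do NOT match:
  203.149.193.128/29 (203.149.193.128 - 203.149.193.135) does not contain 203.149.193.147
  203.149.193.0/27 (203.149.193.0 - 203.149.193.31) does not contain 203.149.193.147
  203.149.195.128/26 (203.149.195.128 - 203.149.195.191) does not contain 203.149.193.147
  203.149.193.192/26 (203.149.193.192 - 203.149.193.255) does not contain 203.149.193.147
  203.149.200.0/23 (203.149.200.0 - 203.149.201.255) does not contain 203.149.193.147
  203.149.224.0/21 (203.149.224.0 - 203.149.231.255) does not contain 203.149.193.147
Longest matching prefix is /20 -> next hop CORE-SW2.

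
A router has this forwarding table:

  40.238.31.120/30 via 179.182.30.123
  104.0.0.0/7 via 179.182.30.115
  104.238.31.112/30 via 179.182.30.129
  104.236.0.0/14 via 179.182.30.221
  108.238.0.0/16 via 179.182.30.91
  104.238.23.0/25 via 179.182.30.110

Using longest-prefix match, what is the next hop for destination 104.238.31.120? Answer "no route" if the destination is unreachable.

Routes whose prefix contains 104.238.31.120:
  104.0.0.0/7 (104.0.0.0 - 105.255.255.255) -> 179.182.30.115
  104.236.0.0/14 (104.236.0.0 - 104.239.255.255) -> 179.182.30.221
More-specific entries that do NOT match:
  40.238.31.120/30 (40.238.31.120 - 40.238.31.123) does not contain 104.238.31.120
  104.238.31.112/30 (104.238.31.112 - 104.238.31.115) does not contain 104.238.31.120
  104.238.23.0/25 (104.238.23.0 - 104.238.23.127) does not contain 104.238.31.120
  108.238.0.0/16 (108.238.0.0 - 108.238.255.255) does not contain 104.238.31.120
Longest matching prefix is /14 -> next hop 179.182.30.221.

179.182.30.221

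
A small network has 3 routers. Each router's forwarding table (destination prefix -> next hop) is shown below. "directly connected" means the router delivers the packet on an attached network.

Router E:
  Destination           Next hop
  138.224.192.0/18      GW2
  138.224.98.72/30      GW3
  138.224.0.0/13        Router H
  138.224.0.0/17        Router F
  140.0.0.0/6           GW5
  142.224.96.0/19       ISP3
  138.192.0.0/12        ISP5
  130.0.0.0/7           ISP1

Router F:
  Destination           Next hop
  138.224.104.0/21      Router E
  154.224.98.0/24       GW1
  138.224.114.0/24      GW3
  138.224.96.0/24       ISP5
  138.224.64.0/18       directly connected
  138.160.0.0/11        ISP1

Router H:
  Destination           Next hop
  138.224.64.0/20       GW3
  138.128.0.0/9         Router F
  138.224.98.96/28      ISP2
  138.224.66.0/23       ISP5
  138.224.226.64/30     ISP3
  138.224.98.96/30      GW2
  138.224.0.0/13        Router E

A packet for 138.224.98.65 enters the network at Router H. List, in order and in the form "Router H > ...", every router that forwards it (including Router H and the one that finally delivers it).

At Router H: longest match for 138.224.98.65 is 138.224.0.0/13 -> Router E
At Router E: longest match for 138.224.98.65 is 138.224.0.0/17 -> Router F
At Router F: longest match for 138.224.98.65 is 138.224.64.0/18 -> directly connected

Router H > Router E > Router F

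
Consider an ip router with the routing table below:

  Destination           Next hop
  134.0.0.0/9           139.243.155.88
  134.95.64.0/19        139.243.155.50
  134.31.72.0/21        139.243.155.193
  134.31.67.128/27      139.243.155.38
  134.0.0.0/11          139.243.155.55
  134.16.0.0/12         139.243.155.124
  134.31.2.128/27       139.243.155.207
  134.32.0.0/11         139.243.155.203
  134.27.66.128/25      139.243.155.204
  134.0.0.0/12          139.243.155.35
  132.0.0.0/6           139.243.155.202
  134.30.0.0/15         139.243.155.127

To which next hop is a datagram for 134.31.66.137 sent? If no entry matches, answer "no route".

Routes whose prefix contains 134.31.66.137:
  132.0.0.0/6 (132.0.0.0 - 135.255.255.255) -> 139.243.155.202
  134.0.0.0/9 (134.0.0.0 - 134.127.255.255) -> 139.243.155.88
  134.0.0.0/11 (134.0.0.0 - 134.31.255.255) -> 139.243.155.55
  134.16.0.0/12 (134.16.0.0 - 134.31.255.255) -> 139.243.155.124
  134.30.0.0/15 (134.30.0.0 - 134.31.255.255) -> 139.243.155.127
More-specific entries that do NOT match:
  134.31.67.128/27 (134.31.67.128 - 134.31.67.159) does not contain 134.31.66.137
  134.31.2.128/27 (134.31.2.128 - 134.31.2.159) does not contain 134.31.66.137
  134.27.66.128/25 (134.27.66.128 - 134.27.66.255) does not contain 134.31.66.137
  134.31.72.0/21 (134.31.72.0 - 134.31.79.255) does not contain 134.31.66.137
  134.95.64.0/19 (134.95.64.0 - 134.95.95.255) does not contain 134.31.66.137
Longest matching prefix is /15 -> next hop 139.243.155.127.

139.243.155.127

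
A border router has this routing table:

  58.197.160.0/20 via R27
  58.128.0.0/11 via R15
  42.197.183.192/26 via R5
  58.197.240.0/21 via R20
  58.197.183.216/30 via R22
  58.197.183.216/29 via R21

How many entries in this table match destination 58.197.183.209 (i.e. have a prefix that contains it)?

No listed prefix contains 58.197.183.209.
Total matching entries: 0.

0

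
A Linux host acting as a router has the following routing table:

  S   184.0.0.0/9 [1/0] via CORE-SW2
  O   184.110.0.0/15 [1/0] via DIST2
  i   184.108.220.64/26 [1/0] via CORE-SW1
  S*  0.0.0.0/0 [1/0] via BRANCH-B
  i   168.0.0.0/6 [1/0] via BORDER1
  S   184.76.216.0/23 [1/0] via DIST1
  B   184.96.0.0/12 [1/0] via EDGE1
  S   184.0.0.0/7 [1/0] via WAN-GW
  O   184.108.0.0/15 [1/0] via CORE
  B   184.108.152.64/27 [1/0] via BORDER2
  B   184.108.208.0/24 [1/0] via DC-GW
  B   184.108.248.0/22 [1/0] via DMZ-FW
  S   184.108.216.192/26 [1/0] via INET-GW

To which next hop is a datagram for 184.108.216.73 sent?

CORE

Routes whose prefix contains 184.108.216.73:
  0.0.0.0/0 (default, matches everything) -> BRANCH-B
  184.0.0.0/7 (184.0.0.0 - 185.255.255.255) -> WAN-GW
  184.0.0.0/9 (184.0.0.0 - 184.127.255.255) -> CORE-SW2
  184.96.0.0/12 (184.96.0.0 - 184.111.255.255) -> EDGE1
  184.108.0.0/15 (184.108.0.0 - 184.109.255.255) -> CORE
More-specific entries that do NOT match:
  184.108.152.64/27 (184.108.152.64 - 184.108.152.95) does not contain 184.108.216.73
  184.108.220.64/26 (184.108.220.64 - 184.108.220.127) does not contain 184.108.216.73
  184.108.216.192/26 (184.108.216.192 - 184.108.216.255) does not contain 184.108.216.73
  184.108.208.0/24 (184.108.208.0 - 184.108.208.255) does not contain 184.108.216.73
  184.76.216.0/23 (184.76.216.0 - 184.76.217.255) does not contain 184.108.216.73
  184.108.248.0/22 (184.108.248.0 - 184.108.251.255) does not contain 184.108.216.73
Longest matching prefix is /15 -> next hop CORE.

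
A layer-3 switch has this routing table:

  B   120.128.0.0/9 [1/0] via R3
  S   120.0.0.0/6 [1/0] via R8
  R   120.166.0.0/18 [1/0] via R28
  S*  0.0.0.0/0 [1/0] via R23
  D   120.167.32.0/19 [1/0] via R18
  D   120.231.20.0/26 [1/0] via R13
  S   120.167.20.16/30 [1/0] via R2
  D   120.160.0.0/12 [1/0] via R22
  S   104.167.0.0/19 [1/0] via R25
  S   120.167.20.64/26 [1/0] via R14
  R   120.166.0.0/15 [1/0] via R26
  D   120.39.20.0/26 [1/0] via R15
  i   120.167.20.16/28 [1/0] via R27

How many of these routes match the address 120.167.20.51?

5

Prefixes containing 120.167.20.51:
  0.0.0.0/0 (default, matches everything)
  120.0.0.0/6 (120.0.0.0 - 123.255.255.255)
  120.128.0.0/9 (120.128.0.0 - 120.255.255.255)
  120.160.0.0/12 (120.160.0.0 - 120.175.255.255)
  120.166.0.0/15 (120.166.0.0 - 120.167.255.255)
Total matching entries: 5.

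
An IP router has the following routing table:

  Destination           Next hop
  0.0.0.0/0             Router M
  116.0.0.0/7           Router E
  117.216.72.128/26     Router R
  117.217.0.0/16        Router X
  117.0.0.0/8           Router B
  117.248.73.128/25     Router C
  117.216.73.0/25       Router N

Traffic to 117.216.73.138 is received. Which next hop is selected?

Router B

Routes whose prefix contains 117.216.73.138:
  0.0.0.0/0 (default, matches everything) -> Router M
  116.0.0.0/7 (116.0.0.0 - 117.255.255.255) -> Router E
  117.0.0.0/8 (117.0.0.0 - 117.255.255.255) -> Router B
More-specific entries that do NOT match:
  117.216.72.128/26 (117.216.72.128 - 117.216.72.191) does not contain 117.216.73.138
  117.248.73.128/25 (117.248.73.128 - 117.248.73.255) does not contain 117.216.73.138
  117.216.73.0/25 (117.216.73.0 - 117.216.73.127) does not contain 117.216.73.138
  117.217.0.0/16 (117.217.0.0 - 117.217.255.255) does not contain 117.216.73.138
Longest matching prefix is /8 -> next hop Router B.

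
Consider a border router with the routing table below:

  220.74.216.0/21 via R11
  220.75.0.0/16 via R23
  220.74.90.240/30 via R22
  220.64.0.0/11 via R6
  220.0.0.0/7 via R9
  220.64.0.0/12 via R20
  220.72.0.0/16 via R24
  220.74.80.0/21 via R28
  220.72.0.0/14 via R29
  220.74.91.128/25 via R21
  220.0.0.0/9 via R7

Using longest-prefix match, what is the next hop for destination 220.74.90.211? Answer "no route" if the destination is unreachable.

R29

Routes whose prefix contains 220.74.90.211:
  220.0.0.0/7 (220.0.0.0 - 221.255.255.255) -> R9
  220.0.0.0/9 (220.0.0.0 - 220.127.255.255) -> R7
  220.64.0.0/11 (220.64.0.0 - 220.95.255.255) -> R6
  220.64.0.0/12 (220.64.0.0 - 220.79.255.255) -> R20
  220.72.0.0/14 (220.72.0.0 - 220.75.255.255) -> R29
More-specific entries that do NOT match:
  220.74.90.240/30 (220.74.90.240 - 220.74.90.243) does not contain 220.74.90.211
  220.74.91.128/25 (220.74.91.128 - 220.74.91.255) does not contain 220.74.90.211
  220.74.216.0/21 (220.74.216.0 - 220.74.223.255) does not contain 220.74.90.211
  220.74.80.0/21 (220.74.80.0 - 220.74.87.255) does not contain 220.74.90.211
  220.75.0.0/16 (220.75.0.0 - 220.75.255.255) does not contain 220.74.90.211
  220.72.0.0/16 (220.72.0.0 - 220.72.255.255) does not contain 220.74.90.211
Longest matching prefix is /14 -> next hop R29.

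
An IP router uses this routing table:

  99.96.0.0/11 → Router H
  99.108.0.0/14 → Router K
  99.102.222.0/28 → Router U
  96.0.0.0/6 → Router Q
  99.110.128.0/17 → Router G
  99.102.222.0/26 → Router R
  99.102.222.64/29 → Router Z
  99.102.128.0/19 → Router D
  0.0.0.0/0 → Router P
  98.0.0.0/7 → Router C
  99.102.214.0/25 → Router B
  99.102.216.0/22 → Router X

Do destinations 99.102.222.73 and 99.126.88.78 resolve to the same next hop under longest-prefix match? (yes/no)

99.102.222.73: longest match 99.96.0.0/11 -> Router H
99.126.88.78: longest match 99.96.0.0/11 -> Router H

yes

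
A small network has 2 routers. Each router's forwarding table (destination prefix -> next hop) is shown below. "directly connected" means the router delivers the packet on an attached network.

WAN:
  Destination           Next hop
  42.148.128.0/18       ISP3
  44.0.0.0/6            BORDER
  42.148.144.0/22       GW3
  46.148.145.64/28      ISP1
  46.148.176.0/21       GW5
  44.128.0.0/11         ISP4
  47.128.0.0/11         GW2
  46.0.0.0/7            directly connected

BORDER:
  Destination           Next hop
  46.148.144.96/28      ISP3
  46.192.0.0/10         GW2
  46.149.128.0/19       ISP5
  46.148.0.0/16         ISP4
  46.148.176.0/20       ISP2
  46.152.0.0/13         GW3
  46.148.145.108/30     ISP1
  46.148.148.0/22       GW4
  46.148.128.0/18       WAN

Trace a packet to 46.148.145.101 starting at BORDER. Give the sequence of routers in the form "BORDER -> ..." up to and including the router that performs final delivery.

At BORDER: longest match for 46.148.145.101 is 46.148.128.0/18 -> WAN
At WAN: longest match for 46.148.145.101 is 46.0.0.0/7 -> directly connected

BORDER -> WAN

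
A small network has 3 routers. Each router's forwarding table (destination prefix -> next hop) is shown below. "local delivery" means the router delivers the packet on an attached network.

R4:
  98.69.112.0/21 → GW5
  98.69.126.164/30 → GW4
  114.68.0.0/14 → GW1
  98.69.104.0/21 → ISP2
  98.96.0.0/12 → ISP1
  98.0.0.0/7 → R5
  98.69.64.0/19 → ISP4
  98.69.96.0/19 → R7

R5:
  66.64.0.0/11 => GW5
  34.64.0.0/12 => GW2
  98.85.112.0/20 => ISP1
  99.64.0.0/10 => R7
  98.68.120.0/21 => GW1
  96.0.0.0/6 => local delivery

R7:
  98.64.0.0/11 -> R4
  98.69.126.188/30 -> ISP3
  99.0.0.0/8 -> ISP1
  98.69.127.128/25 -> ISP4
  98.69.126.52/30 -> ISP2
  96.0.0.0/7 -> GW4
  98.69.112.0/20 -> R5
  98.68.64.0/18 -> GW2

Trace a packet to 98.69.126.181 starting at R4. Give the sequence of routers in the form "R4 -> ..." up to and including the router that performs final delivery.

At R4: longest match for 98.69.126.181 is 98.69.96.0/19 -> R7
At R7: longest match for 98.69.126.181 is 98.69.112.0/20 -> R5
At R5: longest match for 98.69.126.181 is 96.0.0.0/6 -> local delivery

R4 -> R7 -> R5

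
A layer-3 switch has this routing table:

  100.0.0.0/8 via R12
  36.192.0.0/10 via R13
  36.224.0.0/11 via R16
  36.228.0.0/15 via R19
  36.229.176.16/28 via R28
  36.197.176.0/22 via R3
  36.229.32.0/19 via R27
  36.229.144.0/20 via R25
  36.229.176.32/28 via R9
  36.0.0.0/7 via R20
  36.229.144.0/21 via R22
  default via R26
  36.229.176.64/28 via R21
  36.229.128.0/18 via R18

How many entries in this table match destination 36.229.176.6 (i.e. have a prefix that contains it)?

Prefixes containing 36.229.176.6:
  0.0.0.0/0 (default, matches everything)
  36.0.0.0/7 (36.0.0.0 - 37.255.255.255)
  36.192.0.0/10 (36.192.0.0 - 36.255.255.255)
  36.224.0.0/11 (36.224.0.0 - 36.255.255.255)
  36.228.0.0/15 (36.228.0.0 - 36.229.255.255)
  36.229.128.0/18 (36.229.128.0 - 36.229.191.255)
Total matching entries: 6.

6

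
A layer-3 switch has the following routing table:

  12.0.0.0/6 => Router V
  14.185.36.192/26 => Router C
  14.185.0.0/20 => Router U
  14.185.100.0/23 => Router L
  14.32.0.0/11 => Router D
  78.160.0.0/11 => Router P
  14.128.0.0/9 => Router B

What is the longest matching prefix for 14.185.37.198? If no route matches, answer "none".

14.128.0.0/9

Entries matching 14.185.37.198:
  12.0.0.0/6 (12.0.0.0 - 15.255.255.255)
  14.128.0.0/9 (14.128.0.0 - 14.255.255.255)
Most specific is 14.128.0.0/9.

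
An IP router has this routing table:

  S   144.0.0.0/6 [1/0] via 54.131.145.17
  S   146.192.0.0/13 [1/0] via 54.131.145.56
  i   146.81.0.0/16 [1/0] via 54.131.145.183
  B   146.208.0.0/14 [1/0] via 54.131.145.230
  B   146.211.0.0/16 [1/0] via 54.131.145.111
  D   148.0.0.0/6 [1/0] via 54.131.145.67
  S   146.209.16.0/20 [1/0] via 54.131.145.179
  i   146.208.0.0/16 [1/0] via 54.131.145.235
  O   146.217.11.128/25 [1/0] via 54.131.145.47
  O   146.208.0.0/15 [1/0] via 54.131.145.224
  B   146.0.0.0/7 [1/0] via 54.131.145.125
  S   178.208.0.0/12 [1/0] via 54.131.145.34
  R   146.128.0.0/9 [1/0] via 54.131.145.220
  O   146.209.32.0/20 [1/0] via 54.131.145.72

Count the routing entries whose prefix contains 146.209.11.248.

5

Prefixes containing 146.209.11.248:
  144.0.0.0/6 (144.0.0.0 - 147.255.255.255)
  146.0.0.0/7 (146.0.0.0 - 147.255.255.255)
  146.128.0.0/9 (146.128.0.0 - 146.255.255.255)
  146.208.0.0/14 (146.208.0.0 - 146.211.255.255)
  146.208.0.0/15 (146.208.0.0 - 146.209.255.255)
Total matching entries: 5.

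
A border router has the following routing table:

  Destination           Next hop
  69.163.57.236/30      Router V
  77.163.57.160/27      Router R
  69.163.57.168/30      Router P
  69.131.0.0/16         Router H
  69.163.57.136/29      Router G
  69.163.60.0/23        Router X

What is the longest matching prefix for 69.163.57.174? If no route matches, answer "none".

69.163.57.174 is outside every listed prefix and there is no default route.

none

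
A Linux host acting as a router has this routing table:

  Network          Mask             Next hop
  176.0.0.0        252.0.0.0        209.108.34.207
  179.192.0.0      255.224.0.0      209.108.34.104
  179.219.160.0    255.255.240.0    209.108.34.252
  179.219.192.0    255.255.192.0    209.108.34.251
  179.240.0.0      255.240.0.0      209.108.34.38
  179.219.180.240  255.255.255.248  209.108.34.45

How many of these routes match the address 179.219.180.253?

2

Prefixes containing 179.219.180.253:
  176.0.0.0/6 (176.0.0.0 - 179.255.255.255)
  179.192.0.0/11 (179.192.0.0 - 179.223.255.255)
Total matching entries: 2.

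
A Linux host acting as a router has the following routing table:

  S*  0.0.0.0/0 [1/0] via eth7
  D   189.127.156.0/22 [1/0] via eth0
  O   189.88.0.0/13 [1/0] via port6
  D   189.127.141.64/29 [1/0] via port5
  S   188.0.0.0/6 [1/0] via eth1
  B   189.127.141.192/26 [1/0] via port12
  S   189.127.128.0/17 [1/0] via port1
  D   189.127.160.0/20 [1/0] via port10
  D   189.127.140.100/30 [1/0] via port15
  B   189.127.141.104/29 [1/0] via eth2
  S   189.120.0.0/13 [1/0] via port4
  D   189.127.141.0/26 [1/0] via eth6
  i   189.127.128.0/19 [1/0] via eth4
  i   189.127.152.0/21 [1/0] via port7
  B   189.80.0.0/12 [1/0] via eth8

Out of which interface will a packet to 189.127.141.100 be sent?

eth4

Routes whose prefix contains 189.127.141.100:
  0.0.0.0/0 (default, matches everything) -> eth7
  188.0.0.0/6 (188.0.0.0 - 191.255.255.255) -> eth1
  189.120.0.0/13 (189.120.0.0 - 189.127.255.255) -> port4
  189.127.128.0/17 (189.127.128.0 - 189.127.255.255) -> port1
  189.127.128.0/19 (189.127.128.0 - 189.127.159.255) -> eth4
More-specific entries that do NOT match:
  189.127.140.100/30 (189.127.140.100 - 189.127.140.103) does not contain 189.127.141.100
  189.127.141.64/29 (189.127.141.64 - 189.127.141.71) does not contain 189.127.141.100
  189.127.141.104/29 (189.127.141.104 - 189.127.141.111) does not contain 189.127.141.100
  189.127.141.192/26 (189.127.141.192 - 189.127.141.255) does not contain 189.127.141.100
  189.127.141.0/26 (189.127.141.0 - 189.127.141.63) does not contain 189.127.141.100
  189.127.156.0/22 (189.127.156.0 - 189.127.159.255) does not contain 189.127.141.100
  189.127.152.0/21 (189.127.152.0 - 189.127.159.255) does not contain 189.127.141.100
  189.127.160.0/20 (189.127.160.0 - 189.127.175.255) does not contain 189.127.141.100
Longest matching prefix is /19 -> interface eth4.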